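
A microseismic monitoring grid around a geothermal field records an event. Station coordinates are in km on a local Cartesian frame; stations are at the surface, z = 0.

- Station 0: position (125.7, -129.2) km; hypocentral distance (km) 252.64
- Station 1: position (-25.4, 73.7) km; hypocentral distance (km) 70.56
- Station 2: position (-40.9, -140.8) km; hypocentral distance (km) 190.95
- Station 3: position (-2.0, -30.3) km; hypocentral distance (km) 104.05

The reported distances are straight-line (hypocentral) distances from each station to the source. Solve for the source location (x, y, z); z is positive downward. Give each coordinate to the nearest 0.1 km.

Each station gives a sphere (x−x_i)² + (y−y_i)² + z² = d_i² (stations at z=0).
Subtracting the Station 0 sphere from Station 1 and Station 2: z² cancels, leaving linear equations in x and y:
-302.2 x + 405.8 y = 32431.98
-333.2 x − 23.2 y = 16369.39
Solving: x ≈ -51.996, y ≈ 41.199 km (keep extra digits for the depth step; rounded: -52.0, 41.2).
Then from the Station 0 sphere: z² = 252.64² − (x − 125.7)² − (y + 129.2)² with x = -51.996, y = 41.199, so z ≈ 56.703 ≈ 56.7 km.

x ≈ -52.0 km, y ≈ 41.2 km, depth ≈ 56.7 km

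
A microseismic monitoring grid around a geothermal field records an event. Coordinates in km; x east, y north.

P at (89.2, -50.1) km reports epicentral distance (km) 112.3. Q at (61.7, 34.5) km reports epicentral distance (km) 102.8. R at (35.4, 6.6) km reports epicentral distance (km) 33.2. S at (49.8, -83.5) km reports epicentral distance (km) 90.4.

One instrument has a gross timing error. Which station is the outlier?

R

Solve using three stations at a time. Using P, Q, S (subtract circle equations pairwise → linear system) gives (x, y) ≈ (-20.6, -26.9).
Distances from that point to each station vs reported:
  P: calculated 112.2 vs reported 112.3 → residual 0.1 km
  Q: calculated 102.7 vs reported 102.8 → residual 0.1 km
  R: calculated 65.3 vs reported 33.2 → residual 32.1 km
  S: calculated 90.3 vs reported 90.4 → residual 0.1 km
P, Q, S are mutually consistent (residuals ≈ 0); R is off by 32.1 km.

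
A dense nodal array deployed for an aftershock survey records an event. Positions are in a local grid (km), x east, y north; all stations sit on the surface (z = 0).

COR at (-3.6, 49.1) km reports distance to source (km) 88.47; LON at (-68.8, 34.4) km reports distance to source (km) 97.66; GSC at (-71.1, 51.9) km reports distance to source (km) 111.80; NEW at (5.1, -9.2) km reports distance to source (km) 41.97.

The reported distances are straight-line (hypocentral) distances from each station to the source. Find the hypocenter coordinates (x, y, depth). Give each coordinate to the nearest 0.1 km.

Each station gives a sphere (x−x_i)² + (y−y_i)² + z² = d_i² (stations at z=0).
Subtracting the COR sphere from LON and GSC: z² cancels, leaving linear equations in x and y:
-130.4 x − 29.4 y = 1782.50
-135.0 x + 5.6 y = 652.75
Solving: x ≈ -6.208, y ≈ -33.094 km (keep extra digits for the depth step; rounded: -6.2, -33.1).
Then from the COR sphere: z² = 88.47² − (x + 3.6)² − (y − 49.1)² with x = -6.208, y = -33.094, so z ≈ 32.623 ≈ 32.6 km.

(-6.2, -33.1, 32.6)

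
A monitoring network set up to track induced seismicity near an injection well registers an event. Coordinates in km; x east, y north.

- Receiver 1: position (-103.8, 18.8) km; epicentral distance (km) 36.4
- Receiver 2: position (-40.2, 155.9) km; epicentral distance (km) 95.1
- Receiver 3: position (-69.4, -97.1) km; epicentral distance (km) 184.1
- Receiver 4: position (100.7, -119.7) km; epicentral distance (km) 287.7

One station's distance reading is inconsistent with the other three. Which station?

Receiver 1

Solve using three stations at a time. Using Receiver 2, Receiver 3, Receiver 4 (subtract circle equations pairwise → linear system) gives (x, y) ≈ (-102.5, 84.0).
Distances from that point to each station vs reported:
  Receiver 1: calculated 65.2 vs reported 36.4 → residual 28.8 km
  Receiver 2: calculated 95.1 vs reported 95.1 → residual 0.0 km
  Receiver 3: calculated 184.1 vs reported 184.1 → residual 0.0 km
  Receiver 4: calculated 287.7 vs reported 287.7 → residual 0.0 km
Receiver 2, Receiver 3, Receiver 4 are mutually consistent (residuals ≈ 0); Receiver 1 is off by 28.8 km.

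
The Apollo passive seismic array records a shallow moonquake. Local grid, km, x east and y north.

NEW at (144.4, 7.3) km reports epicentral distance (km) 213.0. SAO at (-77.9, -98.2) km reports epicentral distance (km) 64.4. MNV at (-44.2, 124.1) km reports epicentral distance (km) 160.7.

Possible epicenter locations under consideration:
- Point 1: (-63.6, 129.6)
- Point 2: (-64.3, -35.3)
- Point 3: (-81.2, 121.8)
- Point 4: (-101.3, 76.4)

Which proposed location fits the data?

For each candidate, compare |candidate − station| to the reported distance:
Point 1: residuals NEW 28.3, SAO 163.8, MNV 140.5 → max 163.8 km
Point 2: residuals NEW 0.0, SAO 0.0, MNV 0.0 → max 0.0 km
Point 3: residuals NEW 40.0, SAO 155.6, MNV 123.6 → max 155.6 km
Point 4: residuals NEW 42.2, SAO 111.8, MNV 86.3 → max 111.8 km
Only Point 2 has all residuals ≈ 0.

Point 2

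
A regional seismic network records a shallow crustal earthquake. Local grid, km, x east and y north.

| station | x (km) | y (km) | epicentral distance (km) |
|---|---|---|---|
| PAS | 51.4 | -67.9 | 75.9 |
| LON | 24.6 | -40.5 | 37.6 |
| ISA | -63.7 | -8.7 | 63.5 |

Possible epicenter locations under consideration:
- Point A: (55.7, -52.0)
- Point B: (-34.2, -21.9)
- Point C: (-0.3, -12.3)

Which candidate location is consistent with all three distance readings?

For each candidate, compare |candidate − station| to the reported distance:
Point A: residuals PAS 59.4, LON 4.4, ISA 63.5 → max 63.5 km
Point B: residuals PAS 21.3, LON 24.1, ISA 31.2 → max 31.2 km
Point C: residuals PAS 0.0, LON 0.0, ISA 0.0 → max 0.0 km
Only Point C has all residuals ≈ 0.

Point C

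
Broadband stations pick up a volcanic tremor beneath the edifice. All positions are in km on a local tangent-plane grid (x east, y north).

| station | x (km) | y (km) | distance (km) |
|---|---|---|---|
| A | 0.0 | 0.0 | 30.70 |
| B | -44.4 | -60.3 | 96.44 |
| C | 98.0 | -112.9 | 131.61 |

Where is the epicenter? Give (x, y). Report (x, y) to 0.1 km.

x ≈ 30.7 km, y ≈ 0.2 km

Circle about each station: x² + y² = 30.70²; (x + 44.4)² + (y + 60.3)² = 96.44²; (x − 98.0)² + (y + 112.9)² = 131.61².
Subtracting pairs of circle equations eliminates x²+y² and gives linear equations (the radical axes):
-88.8 x − 120.6 y = -2750.73
196.0 x − 225.8 y = 5971.71
Solving the 2×2 system: x ≈ 30.7, y ≈ 0.2 km.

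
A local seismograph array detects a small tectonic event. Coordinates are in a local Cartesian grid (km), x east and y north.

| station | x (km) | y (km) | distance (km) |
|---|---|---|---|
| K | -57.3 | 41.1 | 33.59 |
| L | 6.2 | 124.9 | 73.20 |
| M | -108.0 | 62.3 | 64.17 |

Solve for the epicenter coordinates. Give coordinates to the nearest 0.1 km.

x ≈ -44.6 km, y ≈ 72.2 km

Circle about each station: (x + 57.3)² + (y − 41.1)² = 33.59²; (x − 6.2)² + (y − 124.9)² = 73.20²; (x + 108.0)² + (y − 62.3)² = 64.17².
Subtracting the K equation from the L and M equations removes the quadratic terms:
127.0 x + 167.6 y = 6436.00
-101.4 x + 42.4 y = 7583.29
Solving the 2×2 system: x ≈ -44.6, y ≈ 72.2 km.
Check against K (with the unrounded x, y): √((x + 57.3)²+(y − 41.1)²) = 33.59 ≈ 33.59 km. ✓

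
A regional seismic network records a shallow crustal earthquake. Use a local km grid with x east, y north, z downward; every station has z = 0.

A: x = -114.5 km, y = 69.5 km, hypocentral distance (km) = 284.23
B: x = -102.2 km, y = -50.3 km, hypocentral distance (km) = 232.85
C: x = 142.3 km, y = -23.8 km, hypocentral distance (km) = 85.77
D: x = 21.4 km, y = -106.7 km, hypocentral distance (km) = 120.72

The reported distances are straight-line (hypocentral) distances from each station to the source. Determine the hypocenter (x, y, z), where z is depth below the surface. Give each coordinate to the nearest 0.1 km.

Each station gives a sphere (x−x_i)² + (y−y_i)² + z² = d_i² (stations at z=0).
Subtracting the A sphere from B and C: z² cancels, leaving linear equations in x and y:
24.6 x − 239.6 y = 21602.00
513.6 x − 186.6 y = 76305.43
Solving: x ≈ 120.301, y ≈ -77.807 km (keep extra digits for the depth step; rounded: 120.3, -77.8).
Then from the A sphere: z² = 284.23² − (x + 114.5)² − (y − 69.5)² with x = 120.301, y = -77.807, so z ≈ 62.895 ≈ 62.9 km.

(120.3, -77.8, 62.9)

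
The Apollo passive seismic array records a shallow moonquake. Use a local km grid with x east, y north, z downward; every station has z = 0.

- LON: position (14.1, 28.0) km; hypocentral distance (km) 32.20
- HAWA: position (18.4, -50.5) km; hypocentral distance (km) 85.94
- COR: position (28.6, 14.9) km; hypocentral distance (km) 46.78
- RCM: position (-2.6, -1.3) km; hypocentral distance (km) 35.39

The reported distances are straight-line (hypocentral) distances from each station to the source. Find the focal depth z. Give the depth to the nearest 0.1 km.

Each station gives a sphere (x−x_i)² + (y−y_i)² + z² = d_i² (stations at z=0).
Subtracting the LON sphere from HAWA and COR: z² cancels, leaving linear equations in x and y:
8.6 x − 157.0 y = -4442.84
29.0 x − 26.2 y = -1094.37
Solving: x ≈ -12.804, y ≈ 27.597 km (keep extra digits for the depth step; rounded: -12.8, 27.6).
Then from the LON sphere: z² = 32.20² − (x − 14.1)² − (y − 28.0)² with x = -12.804, y = 27.597, so z ≈ 17.688 ≈ 17.7 km.

z ≈ 17.7 km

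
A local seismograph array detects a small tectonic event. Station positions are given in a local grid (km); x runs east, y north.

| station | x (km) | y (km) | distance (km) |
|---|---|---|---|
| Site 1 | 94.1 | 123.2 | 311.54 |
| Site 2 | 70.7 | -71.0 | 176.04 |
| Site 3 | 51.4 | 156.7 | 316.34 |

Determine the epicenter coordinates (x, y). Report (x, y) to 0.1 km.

(-97.7, -122.3)

Circle about each station: (x − 94.1)² + (y − 123.2)² = 311.54²; (x − 70.7)² + (y + 71.0)² = 176.04²; (x − 51.4)² + (y − 156.7)² = 316.34².
Subtracting the Site 1 equation from the Site 2 and Site 3 equations removes the quadratic terms:
-46.8 x − 388.4 y = 52073.53
-85.4 x + 67.0 y = 149.98
Solving the 2×2 system: x ≈ -97.7, y ≈ -122.3 km.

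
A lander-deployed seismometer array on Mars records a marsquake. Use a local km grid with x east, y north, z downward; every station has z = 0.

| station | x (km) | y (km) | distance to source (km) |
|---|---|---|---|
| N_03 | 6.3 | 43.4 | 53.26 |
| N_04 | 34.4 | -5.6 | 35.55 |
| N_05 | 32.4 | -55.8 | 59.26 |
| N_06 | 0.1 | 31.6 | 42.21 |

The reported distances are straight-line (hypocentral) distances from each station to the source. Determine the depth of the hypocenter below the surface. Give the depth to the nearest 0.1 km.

Each station gives a sphere (x−x_i)² + (y−y_i)² + z² = d_i² (stations at z=0).
Subtracting the N_03 sphere from N_04 and N_05: z² cancels, leaving linear equations in x and y:
56.2 x − 98.0 y = 864.30
52.2 x − 198.4 y = 1565.03
Solving: x ≈ 3.000, y ≈ -7.099 km (keep extra digits for the depth step; rounded: 3.0, -7.1).
Then from the N_03 sphere: z² = 53.26² − (x − 6.3)² − (y − 43.4)² with x = 3.000, y = -7.099, so z ≈ 16.601 ≈ 16.6 km.
Check against N_06 (with the unrounded solution): distance 42.21 ≈ 42.21 km. ✓

z ≈ 16.6 km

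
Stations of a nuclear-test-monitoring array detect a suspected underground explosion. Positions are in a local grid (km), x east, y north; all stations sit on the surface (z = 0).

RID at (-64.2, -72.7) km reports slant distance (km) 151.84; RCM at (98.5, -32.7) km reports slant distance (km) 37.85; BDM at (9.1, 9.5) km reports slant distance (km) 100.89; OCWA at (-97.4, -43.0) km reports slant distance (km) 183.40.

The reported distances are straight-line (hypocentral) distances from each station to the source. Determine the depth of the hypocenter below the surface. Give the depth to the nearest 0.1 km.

28.7 km

Each station gives a sphere (x−x_i)² + (y−y_i)² + z² = d_i² (stations at z=0).
Subtracting the RID sphere from RCM and BDM: z² cancels, leaving linear equations in x and y:
325.4 x + 80.0 y = 22987.37
146.6 x + 164.4 y = 3642.72
Solving: x ≈ 83.502, y ≈ -52.304 km (keep extra digits for the depth step; rounded: 83.5, -52.3).
Then from the RID sphere: z² = 151.84² − (x + 64.2)² − (y + 72.7)² with x = 83.502, y = -52.304, so z ≈ 28.697 ≈ 28.7 km.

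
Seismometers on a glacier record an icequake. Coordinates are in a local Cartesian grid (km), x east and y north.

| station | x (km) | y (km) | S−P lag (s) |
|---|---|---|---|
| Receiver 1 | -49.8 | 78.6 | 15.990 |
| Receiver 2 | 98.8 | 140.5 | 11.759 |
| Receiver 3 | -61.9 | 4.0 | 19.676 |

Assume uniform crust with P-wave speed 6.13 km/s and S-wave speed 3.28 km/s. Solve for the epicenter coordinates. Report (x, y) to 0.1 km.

(62.3, 66.0)

Distance from S−P lag: d = Δt · v_P v_S / (v_P − v_S) = Δt · (6.13·3.28)/(6.13−3.28) ≈ 7.0549·Δt.
So d_Receiver 1 = 112.81, d_Receiver 2 = 82.96, d_Receiver 3 = 138.81 km.
Circle about each station: (x + 49.8)² + (y − 78.6)² = 112.81²; (x − 98.8)² + (y − 140.5)² = 82.96²; (x + 61.9)² + (y − 4.0)² = 138.81².
Subtracting pairs of circle equations eliminates x²+y² and gives linear equations (the radical axes):
297.2 x + 123.8 y = 26687.42
-24.2 x − 149.2 y = -11352.51
Solving the 2×2 system: x ≈ 62.3, y ≈ 66.0 km.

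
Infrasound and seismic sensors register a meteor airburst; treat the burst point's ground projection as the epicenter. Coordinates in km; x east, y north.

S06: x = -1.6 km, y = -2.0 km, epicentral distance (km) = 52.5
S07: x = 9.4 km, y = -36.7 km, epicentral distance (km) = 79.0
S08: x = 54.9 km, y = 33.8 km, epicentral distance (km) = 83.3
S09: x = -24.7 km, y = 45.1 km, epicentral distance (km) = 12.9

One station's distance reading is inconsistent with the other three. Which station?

Solve using three stations at a time. Using S07, S08, S09 (subtract circle equations pairwise → linear system) gives (x, y) ≈ (-28.4, 32.7).
Distances from that point to each station vs reported:
  S06: calculated 43.8 vs reported 52.5 → residual 8.7 km
  S07: calculated 79.0 vs reported 79.0 → residual 0.0 km
  S08: calculated 83.3 vs reported 83.3 → residual 0.0 km
  S09: calculated 13.0 vs reported 12.9 → residual 0.1 km
S07, S08, S09 are mutually consistent (residuals ≈ 0); S06 is off by 8.7 km.

S06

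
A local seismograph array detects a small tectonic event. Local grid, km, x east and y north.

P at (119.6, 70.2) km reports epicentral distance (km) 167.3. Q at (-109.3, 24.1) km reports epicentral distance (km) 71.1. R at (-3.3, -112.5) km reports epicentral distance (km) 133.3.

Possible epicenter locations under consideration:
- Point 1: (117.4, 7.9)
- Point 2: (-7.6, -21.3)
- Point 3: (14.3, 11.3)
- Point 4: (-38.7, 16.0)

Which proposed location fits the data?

Point 4

For each candidate, compare |candidate − station| to the reported distance:
Point 1: residuals P 105.0, Q 156.2, R 37.2 → max 156.2 km
Point 2: residuals P 10.6, Q 40.3, R 42.0 → max 42.0 km
Point 3: residuals P 46.6, Q 53.2, R 8.3 → max 53.2 km
Point 4: residuals P 0.0, Q 0.0, R 0.0 → max 0.0 km
Only Point 4 has all residuals ≈ 0.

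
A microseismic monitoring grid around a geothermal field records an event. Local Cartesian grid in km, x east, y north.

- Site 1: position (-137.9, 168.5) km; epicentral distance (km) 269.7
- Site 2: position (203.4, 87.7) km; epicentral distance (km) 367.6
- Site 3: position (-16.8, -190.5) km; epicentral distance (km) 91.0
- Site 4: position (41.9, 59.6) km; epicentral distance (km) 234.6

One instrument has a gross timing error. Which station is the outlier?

Site 1

Solve using three stations at a time. Using Site 2, Site 3, Site 4 (subtract circle equations pairwise → linear system) gives (x, y) ≈ (-89.0, -135.1).
Distances from that point to each station vs reported:
  Site 1: calculated 307.5 vs reported 269.7 → residual 37.8 km
  Site 2: calculated 367.6 vs reported 367.6 → residual 0.0 km
  Site 3: calculated 91.0 vs reported 91.0 → residual 0.0 km
  Site 4: calculated 234.6 vs reported 234.6 → residual 0.0 km
Site 2, Site 3, Site 4 are mutually consistent (residuals ≈ 0); Site 1 is off by 37.8 km.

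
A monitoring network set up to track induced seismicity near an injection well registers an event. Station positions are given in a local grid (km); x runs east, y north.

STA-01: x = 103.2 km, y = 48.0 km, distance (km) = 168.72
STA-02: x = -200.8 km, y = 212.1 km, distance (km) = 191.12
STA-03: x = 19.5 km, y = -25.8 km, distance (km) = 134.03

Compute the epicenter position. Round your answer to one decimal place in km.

(-62.4, 80.3)

Circle about each station: (x − 103.2)² + (y − 48.0)² = 168.72²; (x + 200.8)² + (y − 212.1)² = 191.12²; (x − 19.5)² + (y + 25.8)² = 134.03².
Subtracting pairs of circle equations eliminates x²+y² and gives linear equations (the radical axes):
-608.0 x + 328.2 y = 64292.39
-167.4 x − 147.6 y = -1405.95
Solving the 2×2 system: x ≈ -62.4, y ≈ 80.3 km.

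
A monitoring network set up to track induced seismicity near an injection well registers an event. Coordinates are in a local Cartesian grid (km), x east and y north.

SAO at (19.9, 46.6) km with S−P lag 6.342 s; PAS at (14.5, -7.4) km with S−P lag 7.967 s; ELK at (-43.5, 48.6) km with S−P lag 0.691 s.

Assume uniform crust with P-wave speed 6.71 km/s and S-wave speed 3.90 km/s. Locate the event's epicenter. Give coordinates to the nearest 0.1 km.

-39.1 km east, 43.9 km north

Distance from S−P lag: d = Δt · v_P v_S / (v_P − v_S) = Δt · (6.71·3.90)/(6.71−3.90) ≈ 9.3128·Δt.
So d_SAO = 59.06, d_PAS = 74.20, d_ELK = 6.44 km.
Circle about each station: (x − 19.9)² + (y − 46.6)² = 59.06²; (x − 14.5)² + (y + 7.4)² = 74.20²; (x + 43.5)² + (y − 48.6)² = 6.44².
Subtracting the SAO equation from the PAS and ELK equations removes the quadratic terms:
-10.8 x − 108.0 y = -4320.12
-126.8 x + 4.0 y = 5133.25
Solving the 2×2 system: x ≈ -39.1, y ≈ 43.9 km.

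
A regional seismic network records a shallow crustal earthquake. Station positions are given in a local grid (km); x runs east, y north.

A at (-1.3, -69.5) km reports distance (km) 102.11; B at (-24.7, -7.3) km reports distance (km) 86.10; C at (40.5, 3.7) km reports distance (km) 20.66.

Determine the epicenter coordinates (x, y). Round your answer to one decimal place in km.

x ≈ 59.0 km, y ≈ 12.9 km

Circle about each station: (x + 1.3)² + (y + 69.5)² = 102.11²; (x + 24.7)² + (y + 7.3)² = 86.10²; (x − 40.5)² + (y − 3.7)² = 20.66².
Subtracting pairs of circle equations eliminates x²+y² and gives linear equations (the radical axes):
-46.8 x + 124.4 y = -1155.32
83.6 x + 146.4 y = 6821.62
Solving the 2×2 system: x ≈ 59.0, y ≈ 12.9 km.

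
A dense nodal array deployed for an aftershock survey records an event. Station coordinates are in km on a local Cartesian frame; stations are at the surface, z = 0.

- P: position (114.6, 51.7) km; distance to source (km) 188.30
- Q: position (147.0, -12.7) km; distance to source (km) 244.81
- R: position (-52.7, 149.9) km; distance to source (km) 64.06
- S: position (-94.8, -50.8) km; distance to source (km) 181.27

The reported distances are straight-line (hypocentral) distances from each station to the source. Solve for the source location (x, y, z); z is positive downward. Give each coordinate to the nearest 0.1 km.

x ≈ -53.3 km, y ≈ 116.9 km, depth ≈ 54.9 km

Each station gives a sphere (x−x_i)² + (y−y_i)² + z² = d_i² (stations at z=0).
Subtracting the P sphere from Q and R: z² cancels, leaving linear equations in x and y:
64.8 x − 128.8 y = -18510.81
-334.6 x + 196.4 y = 40794.46
Solving: x ≈ -53.303, y ≈ 116.900 km (keep extra digits for the depth step; rounded: -53.3, 116.9).
Then from the P sphere: z² = 188.30² − (x − 114.6)² − (y − 51.7)² with x = -53.303, y = 116.900, so z ≈ 54.904 ≈ 54.9 km.
Check against S (with the unrounded solution): distance 181.27 ≈ 181.27 km. ✓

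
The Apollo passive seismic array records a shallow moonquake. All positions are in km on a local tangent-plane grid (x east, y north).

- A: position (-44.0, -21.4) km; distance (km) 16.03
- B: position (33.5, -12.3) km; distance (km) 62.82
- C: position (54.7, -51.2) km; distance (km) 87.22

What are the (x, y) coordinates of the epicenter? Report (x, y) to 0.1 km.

x ≈ -28.2 km, y ≈ -24.1 km

Circle about each station: (x + 44.0)² + (y + 21.4)² = 16.03²; (x − 33.5)² + (y + 12.3)² = 62.82²; (x − 54.7)² + (y + 51.2)² = 87.22².
Subtracting the A equation from the B and C equations removes the quadratic terms:
155.0 x + 18.2 y = -4809.81
197.4 x − 59.6 y = -4130.80
Solving the 2×2 system: x ≈ -28.2, y ≈ -24.1 km.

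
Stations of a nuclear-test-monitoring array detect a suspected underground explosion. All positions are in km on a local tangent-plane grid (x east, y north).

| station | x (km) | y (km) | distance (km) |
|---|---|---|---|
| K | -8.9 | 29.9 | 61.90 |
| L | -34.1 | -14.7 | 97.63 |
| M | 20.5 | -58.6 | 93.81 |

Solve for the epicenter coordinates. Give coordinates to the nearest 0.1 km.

Circle about each station: (x + 8.9)² + (y − 29.9)² = 61.90²; (x + 34.1)² + (y + 14.7)² = 97.63²; (x − 20.5)² + (y + 58.6)² = 93.81².
Subtracting pairs of circle equations eliminates x²+y² and gives linear equations (the radical axes):
-50.4 x − 89.2 y = -5294.33
58.8 x − 177.0 y = -2087.72
Solving the 2×2 system: x ≈ 53.0, y ≈ 29.4 km.
Check against K (with the unrounded x, y): √((x + 8.9)²+(y − 29.9)²) = 61.91 ≈ 61.90 km. ✓

(53.0, 29.4)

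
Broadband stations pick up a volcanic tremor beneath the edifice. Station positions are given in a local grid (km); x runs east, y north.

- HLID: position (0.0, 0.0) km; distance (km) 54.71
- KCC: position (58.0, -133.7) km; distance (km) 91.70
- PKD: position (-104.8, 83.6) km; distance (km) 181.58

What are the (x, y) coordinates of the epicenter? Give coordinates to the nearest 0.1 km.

(15.4, -52.5)

Circle about each station: x² + y² = 54.71²; (x − 58.0)² + (y + 133.7)² = 91.70²; (x + 104.8)² + (y − 83.6)² = 181.58².
Subtracting pairs of circle equations eliminates x²+y² and gives linear equations (the radical axes):
116.0 x − 267.4 y = 15823.98
-209.6 x + 167.2 y = -12006.11
Solving the 2×2 system: x ≈ 15.4, y ≈ -52.5 km.
Check against HLID (with the unrounded x, y): √(x²+y²) = 54.71 ≈ 54.71 km. ✓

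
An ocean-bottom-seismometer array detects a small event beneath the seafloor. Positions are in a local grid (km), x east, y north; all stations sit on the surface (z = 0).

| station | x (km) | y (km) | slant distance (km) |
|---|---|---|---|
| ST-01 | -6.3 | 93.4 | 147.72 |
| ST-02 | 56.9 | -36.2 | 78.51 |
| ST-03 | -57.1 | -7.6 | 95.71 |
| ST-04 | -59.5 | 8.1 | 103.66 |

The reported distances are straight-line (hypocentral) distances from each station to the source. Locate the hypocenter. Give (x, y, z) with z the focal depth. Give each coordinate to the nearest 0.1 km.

Each station gives a sphere (x−x_i)² + (y−y_i)² + z² = d_i² (stations at z=0).
Subtracting the ST-01 sphere from ST-02 and ST-03: z² cancels, leaving linear equations in x and y:
126.4 x − 259.2 y = 11442.18
-101.6 x − 202.0 y = 7215.71
Solving: x ≈ 8.503, y ≈ -39.998 km (keep extra digits for the depth step; rounded: 8.5, -40.0).
Then from the ST-01 sphere: z² = 147.72² − (x + 6.3)² − (y − 93.4)² with x = 8.503, y = -39.998, so z ≈ 61.701 ≈ 61.7 km.
Check against ST-04 (with the unrounded solution): distance 103.66 ≈ 103.66 km. ✓

x ≈ 8.5 km, y ≈ -40.0 km, depth ≈ 61.7 km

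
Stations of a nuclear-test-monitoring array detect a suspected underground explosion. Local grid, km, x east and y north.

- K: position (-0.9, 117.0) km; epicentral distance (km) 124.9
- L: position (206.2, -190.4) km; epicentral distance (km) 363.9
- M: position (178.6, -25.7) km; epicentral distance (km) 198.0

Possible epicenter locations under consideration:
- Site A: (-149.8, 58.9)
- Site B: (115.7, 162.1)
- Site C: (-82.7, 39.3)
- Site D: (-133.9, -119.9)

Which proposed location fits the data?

Site B

For each candidate, compare |candidate − station| to the reported distance:
Site A: residuals K 34.9, L 70.7, M 141.1 → max 141.1 km
Site B: residuals K 0.1, L 0.0, M 0.1 → max 0.1 km
Site C: residuals K 12.1, L 5.2, M 71.3 → max 71.3 km
Site D: residuals K 146.8, L 16.6, M 128.4 → max 146.8 km
Only Site B has all residuals ≈ 0.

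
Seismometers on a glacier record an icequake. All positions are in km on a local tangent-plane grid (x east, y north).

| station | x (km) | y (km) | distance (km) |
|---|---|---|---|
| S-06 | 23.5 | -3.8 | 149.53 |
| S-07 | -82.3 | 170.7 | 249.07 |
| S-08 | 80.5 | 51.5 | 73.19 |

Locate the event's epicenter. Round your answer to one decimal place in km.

Circle about each station: (x − 23.5)² + (y + 3.8)² = 149.53²; (x + 82.3)² + (y − 170.7)² = 249.07²; (x − 80.5)² + (y − 51.5)² = 73.19².
Subtracting pairs of circle equations eliminates x²+y² and gives linear equations (the radical axes):
-211.6 x + 349.0 y = -4331.55
114.0 x + 110.6 y = 25568.25
Solving the 2×2 system: x ≈ 148.8, y ≈ 77.8 km.
Check against S-06 (with the unrounded x, y): √((x − 23.5)²+(y + 3.8)²) = 149.53 ≈ 149.53 km. ✓

x ≈ 148.8 km, y ≈ 77.8 km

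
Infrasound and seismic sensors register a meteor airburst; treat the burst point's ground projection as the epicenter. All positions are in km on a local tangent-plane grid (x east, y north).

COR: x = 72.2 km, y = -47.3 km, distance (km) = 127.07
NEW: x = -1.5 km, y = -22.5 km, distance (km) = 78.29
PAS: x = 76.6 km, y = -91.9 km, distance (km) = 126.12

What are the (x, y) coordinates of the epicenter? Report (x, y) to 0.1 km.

-49.3 km east, -84.5 km north

Circle about each station: (x − 72.2)² + (y + 47.3)² = 127.07²; (x + 1.5)² + (y + 22.5)² = 78.29²; (x − 76.6)² + (y + 91.9)² = 126.12².
Subtracting pairs of circle equations eliminates x²+y² and gives linear equations (the radical axes):
-147.4 x + 49.6 y = 3075.83
8.8 x − 89.2 y = 7103.57
Solving the 2×2 system: x ≈ -49.3, y ≈ -84.5 km.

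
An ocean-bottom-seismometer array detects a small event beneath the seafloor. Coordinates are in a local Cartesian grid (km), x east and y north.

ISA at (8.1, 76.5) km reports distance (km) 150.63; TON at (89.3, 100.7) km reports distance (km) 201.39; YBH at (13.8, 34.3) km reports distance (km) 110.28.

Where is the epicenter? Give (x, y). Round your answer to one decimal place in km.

(-13.3, -72.6)

Circle about each station: (x − 8.1)² + (y − 76.5)² = 150.63²; (x − 89.3)² + (y − 100.7)² = 201.39²; (x − 13.8)² + (y − 34.3)² = 110.28².
Subtracting the ISA equation from the TON and YBH equations removes the quadratic terms:
162.4 x + 48.4 y = -5671.42
11.4 x − 84.4 y = 5976.79
Solving the 2×2 system: x ≈ -13.3, y ≈ -72.6 km.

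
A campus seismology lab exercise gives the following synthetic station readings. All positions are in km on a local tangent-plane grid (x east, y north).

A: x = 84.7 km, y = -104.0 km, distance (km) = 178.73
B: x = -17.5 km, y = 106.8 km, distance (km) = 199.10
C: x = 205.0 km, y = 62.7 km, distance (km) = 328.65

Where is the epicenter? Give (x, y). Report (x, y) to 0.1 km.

x ≈ -92.1 km, y ≈ -77.8 km

Circle about each station: (x − 84.7)² + (y + 104.0)² = 178.73²; (x + 17.5)² + (y − 106.8)² = 199.10²; (x − 205.0)² + (y − 62.7)² = 328.65².
Subtracting the A equation from the B and C equations removes the quadratic terms:
-204.4 x + 421.6 y = -13974.00
240.6 x + 333.4 y = -48100.21
Solving the 2×2 system: x ≈ -92.1, y ≈ -77.8 km.
Check against A (with the unrounded x, y): √((x − 84.7)²+(y + 104.0)²) = 178.74 ≈ 178.73 km. ✓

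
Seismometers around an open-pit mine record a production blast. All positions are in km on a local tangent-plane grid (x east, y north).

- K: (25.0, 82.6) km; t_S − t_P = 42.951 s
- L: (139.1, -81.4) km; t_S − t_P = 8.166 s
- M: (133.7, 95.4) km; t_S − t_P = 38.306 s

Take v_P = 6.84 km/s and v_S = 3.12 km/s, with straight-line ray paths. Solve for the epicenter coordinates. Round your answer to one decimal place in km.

Distance from S−P lag: d = Δt · v_P v_S / (v_P − v_S) = Δt · (6.84·3.12)/(6.84−3.12) ≈ 5.7368·Δt.
So d_K = 246.40, d_L = 46.85, d_M = 219.75 km.
Circle about each station: (x − 25.0)² + (y − 82.6)² = 246.40²; (x − 139.1)² + (y + 81.4)² = 46.85²; (x − 133.7)² + (y − 95.4)² = 219.75².
Subtracting pairs of circle equations eliminates x²+y² and gives linear equations (the radical axes):
228.2 x − 328.0 y = 77045.05
217.4 x + 25.6 y = 31951.99
Solving the 2×2 system: x ≈ 161.4, y ≈ -122.6 km.
Check against K (with the unrounded x, y): √((x − 25.0)²+(y − 82.6)²) = 246.40 ≈ 246.40 km. ✓

(161.4, -122.6)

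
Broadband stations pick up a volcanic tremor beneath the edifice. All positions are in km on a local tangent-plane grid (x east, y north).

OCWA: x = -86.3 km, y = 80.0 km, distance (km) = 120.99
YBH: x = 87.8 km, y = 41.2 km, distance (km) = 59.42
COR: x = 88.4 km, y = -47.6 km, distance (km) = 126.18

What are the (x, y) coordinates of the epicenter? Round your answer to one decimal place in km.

Circle about each station: (x + 86.3)² + (y − 80.0)² = 120.99²; (x − 87.8)² + (y − 41.2)² = 59.42²; (x − 88.4)² + (y + 47.6)² = 126.18².
Subtracting pairs of circle equations eliminates x²+y² and gives linear equations (the radical axes):
348.2 x − 77.6 y = 6666.43
349.4 x − 255.2 y = -5050.18
Solving the 2×2 system: x ≈ 33.9, y ≈ 66.2 km.

x ≈ 33.9 km, y ≈ 66.2 km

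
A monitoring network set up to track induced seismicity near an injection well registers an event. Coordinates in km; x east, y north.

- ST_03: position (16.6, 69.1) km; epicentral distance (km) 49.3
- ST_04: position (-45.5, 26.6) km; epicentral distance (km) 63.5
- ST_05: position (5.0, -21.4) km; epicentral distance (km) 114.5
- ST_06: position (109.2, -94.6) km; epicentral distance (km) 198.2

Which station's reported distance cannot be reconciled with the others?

ST_06

Solve using three stations at a time. Using ST_03, ST_04, ST_05 (subtract circle equations pairwise → linear system) gives (x, y) ≈ (-29.0, 88.0).
Distances from that point to each station vs reported:
  ST_03: calculated 49.3 vs reported 49.3 → residual 0.0 km
  ST_04: calculated 63.5 vs reported 63.5 → residual 0.0 km
  ST_05: calculated 114.5 vs reported 114.5 → residual 0.0 km
  ST_06: calculated 229.0 vs reported 198.2 → residual 30.8 km
ST_03, ST_04, ST_05 are mutually consistent (residuals ≈ 0); ST_06 is off by 30.8 km.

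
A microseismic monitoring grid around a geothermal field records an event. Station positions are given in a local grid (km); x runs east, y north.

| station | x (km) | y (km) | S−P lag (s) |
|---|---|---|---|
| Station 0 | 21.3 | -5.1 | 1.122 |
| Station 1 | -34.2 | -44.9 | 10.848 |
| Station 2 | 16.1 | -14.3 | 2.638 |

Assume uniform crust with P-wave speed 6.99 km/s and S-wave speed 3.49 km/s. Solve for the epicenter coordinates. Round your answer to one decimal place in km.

Distance from S−P lag: d = Δt · v_P v_S / (v_P − v_S) = Δt · (6.99·3.49)/(6.99−3.49) ≈ 6.9700·Δt.
So d_Station 0 = 7.82, d_Station 1 = 75.61, d_Station 2 = 18.39 km.
Circle about each station: (x − 21.3)² + (y + 5.1)² = 7.82²; (x + 34.2)² + (y + 44.9)² = 75.61²; (x − 16.1)² + (y + 14.3)² = 18.39².
Subtracting the Station 0 equation from the Station 1 and Station 2 equations removes the quadratic terms:
-111.0 x − 79.6 y = -2949.77
-10.4 x − 18.4 y = -293.04
Solving the 2×2 system: x ≈ 25.5, y ≈ 1.5 km.
Check against Station 0 (with the unrounded x, y): √((x − 21.3)²+(y + 5.1)²) = 7.83 ≈ 7.82 km. ✓

25.5 km east, 1.5 km north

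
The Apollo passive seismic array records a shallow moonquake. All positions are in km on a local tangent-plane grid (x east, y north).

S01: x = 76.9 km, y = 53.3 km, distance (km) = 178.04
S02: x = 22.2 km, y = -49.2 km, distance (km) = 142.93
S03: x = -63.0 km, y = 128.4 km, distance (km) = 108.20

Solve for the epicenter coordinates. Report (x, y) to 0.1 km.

x ≈ -99.1 km, y ≈ 26.4 km

Circle about each station: (x − 76.9)² + (y − 53.3)² = 178.04²; (x − 22.2)² + (y + 49.2)² = 142.93²; (x + 63.0)² + (y − 128.4)² = 108.20².
Subtracting the S01 equation from the S02 and S03 equations removes the quadratic terms:
-109.4 x − 205.0 y = 5428.24
-279.8 x + 150.2 y = 31692.06
Solving the 2×2 system: x ≈ -99.1, y ≈ 26.4 km.
Check against S01 (with the unrounded x, y): √((x − 76.9)²+(y − 53.3)²) = 178.04 ≈ 178.04 km. ✓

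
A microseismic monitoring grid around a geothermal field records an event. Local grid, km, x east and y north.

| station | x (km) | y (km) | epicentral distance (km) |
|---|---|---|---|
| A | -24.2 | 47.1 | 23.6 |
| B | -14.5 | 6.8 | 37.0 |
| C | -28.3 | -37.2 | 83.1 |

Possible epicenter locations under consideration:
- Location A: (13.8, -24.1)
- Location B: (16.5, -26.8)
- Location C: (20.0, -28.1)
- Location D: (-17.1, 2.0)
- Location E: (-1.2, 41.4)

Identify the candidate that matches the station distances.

For each candidate, compare |candidate − station| to the reported distance:
Location A: residuals A 57.1, B 4.9, C 39.0 → max 57.1 km
Location B: residuals A 60.8, B 8.7, C 37.1 → max 60.8 km
Location C: residuals A 63.6, B 12.1, C 34.0 → max 63.6 km
Location D: residuals A 22.1, B 31.5, C 42.3 → max 42.3 km
Location E: residuals A 0.1, B 0.1, C 0.0 → max 0.1 km
Only Location E has all residuals ≈ 0.

Location E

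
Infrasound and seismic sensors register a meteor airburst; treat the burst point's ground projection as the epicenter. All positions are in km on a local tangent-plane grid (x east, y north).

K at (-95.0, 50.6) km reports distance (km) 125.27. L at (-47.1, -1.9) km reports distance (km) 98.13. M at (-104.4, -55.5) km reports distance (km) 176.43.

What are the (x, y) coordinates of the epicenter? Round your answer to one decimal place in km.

(30.0, 58.8)

Circle about each station: (x + 95.0)² + (y − 50.6)² = 125.27²; (x + 47.1)² + (y + 1.9)² = 98.13²; (x + 104.4)² + (y + 55.5)² = 176.43².
Subtracting pairs of circle equations eliminates x²+y² and gives linear equations (the radical axes):
95.8 x − 105.0 y = -3300.26
-18.8 x − 212.2 y = -13040.72
Solving the 2×2 system: x ≈ 30.0, y ≈ 58.8 km.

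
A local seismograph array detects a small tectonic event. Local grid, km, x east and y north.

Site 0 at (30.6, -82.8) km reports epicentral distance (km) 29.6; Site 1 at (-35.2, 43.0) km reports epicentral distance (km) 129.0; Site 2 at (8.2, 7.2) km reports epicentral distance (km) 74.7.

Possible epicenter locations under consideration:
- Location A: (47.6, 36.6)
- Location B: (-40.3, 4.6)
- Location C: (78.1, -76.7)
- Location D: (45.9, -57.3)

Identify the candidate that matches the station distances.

For each candidate, compare |candidate − station| to the reported distance:
Location A: residuals Site 0 91.0, Site 1 46.0, Site 2 25.5 → max 91.0 km
Location B: residuals Site 0 82.9, Site 1 90.3, Site 2 26.1 → max 90.3 km
Location C: residuals Site 0 18.3, Site 1 35.8, Site 2 34.5 → max 35.8 km
Location D: residuals Site 0 0.1, Site 1 0.0, Site 2 0.0 → max 0.1 km
Only Location D has all residuals ≈ 0.

Location D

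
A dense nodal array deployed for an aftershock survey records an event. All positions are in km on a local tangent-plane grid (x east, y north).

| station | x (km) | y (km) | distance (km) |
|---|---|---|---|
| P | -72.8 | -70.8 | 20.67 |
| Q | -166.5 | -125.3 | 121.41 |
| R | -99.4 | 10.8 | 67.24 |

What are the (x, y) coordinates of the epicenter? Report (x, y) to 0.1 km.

Circle about each station: (x + 72.8)² + (y + 70.8)² = 20.67²; (x + 166.5)² + (y + 125.3)² = 121.41²; (x + 99.4)² + (y − 10.8)² = 67.24².
Subtracting pairs of circle equations eliminates x²+y² and gives linear equations (the radical axes):
-187.4 x − 109.0 y = 18796.72
-53.2 x + 163.2 y = -4409.45
Solving the 2×2 system: x ≈ -71.1, y ≈ -50.2 km.

(-71.1, -50.2)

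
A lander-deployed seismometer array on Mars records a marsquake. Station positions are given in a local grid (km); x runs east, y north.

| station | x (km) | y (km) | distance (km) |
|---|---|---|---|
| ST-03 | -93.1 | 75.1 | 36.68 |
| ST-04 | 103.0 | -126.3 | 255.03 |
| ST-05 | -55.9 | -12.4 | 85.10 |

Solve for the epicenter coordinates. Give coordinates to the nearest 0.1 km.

(-56.5, 72.7)

Circle about each station: (x + 93.1)² + (y − 75.1)² = 36.68²; (x − 103.0)² + (y + 126.3)² = 255.03²; (x + 55.9)² + (y + 12.4)² = 85.10².
Subtracting pairs of circle equations eliminates x²+y² and gives linear equations (the radical axes):
392.2 x − 402.8 y = -51441.81
74.4 x − 175.0 y = -16925.64
Solving the 2×2 system: x ≈ -56.5, y ≈ 72.7 km.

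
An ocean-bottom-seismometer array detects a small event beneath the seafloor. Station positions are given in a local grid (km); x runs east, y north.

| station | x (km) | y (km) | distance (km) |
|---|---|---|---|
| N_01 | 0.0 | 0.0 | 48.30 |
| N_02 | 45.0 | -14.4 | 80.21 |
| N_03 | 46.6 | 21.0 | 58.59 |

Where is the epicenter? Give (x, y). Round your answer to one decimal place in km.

Circle about each station: x² + y² = 48.30²; (x − 45.0)² + (y + 14.4)² = 80.21²; (x − 46.6)² + (y − 21.0)² = 58.59².
Subtracting pairs of circle equations eliminates x²+y² and gives linear equations (the radical axes):
90.0 x − 28.8 y = -1868.39
93.2 x + 42.0 y = 1512.66
Solving the 2×2 system: x ≈ -5.4, y ≈ 48.0 km.

(-5.4, 48.0)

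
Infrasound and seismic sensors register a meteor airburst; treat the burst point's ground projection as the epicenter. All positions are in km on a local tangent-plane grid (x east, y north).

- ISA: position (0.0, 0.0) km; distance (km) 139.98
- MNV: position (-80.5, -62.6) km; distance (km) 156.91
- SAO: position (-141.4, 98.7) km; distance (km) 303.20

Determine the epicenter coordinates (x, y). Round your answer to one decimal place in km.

Circle about each station: x² + y² = 139.98²; (x + 80.5)² + (y + 62.6)² = 156.91²; (x + 141.4)² + (y − 98.7)² = 303.20².
Subtracting the ISA equation from the MNV and SAO equations removes the quadratic terms:
-161.0 x − 125.2 y = 5372.66
-282.8 x + 197.4 y = -42600.19
Solving the 2×2 system: x ≈ 63.6, y ≈ -124.7 km.

(63.6, -124.7)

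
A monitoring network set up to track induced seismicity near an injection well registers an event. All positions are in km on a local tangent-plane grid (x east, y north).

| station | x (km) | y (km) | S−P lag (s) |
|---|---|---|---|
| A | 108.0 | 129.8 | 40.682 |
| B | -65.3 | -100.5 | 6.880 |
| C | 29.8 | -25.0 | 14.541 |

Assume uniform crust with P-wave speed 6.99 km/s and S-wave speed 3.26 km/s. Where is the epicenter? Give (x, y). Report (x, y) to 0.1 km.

Distance from S−P lag: d = Δt · v_P v_S / (v_P − v_S) = Δt · (6.99·3.26)/(6.99−3.26) ≈ 6.1092·Δt.
So d_A = 248.54, d_B = 42.03, d_C = 88.83 km.
Circle about each station: (x − 108.0)² + (y − 129.8)² = 248.54²; (x + 65.3)² + (y + 100.5)² = 42.03²; (x − 29.8)² + (y + 25.0)² = 88.83².
Subtracting the A equation from the B and C equations removes the quadratic terms:
-346.6 x − 460.6 y = 45857.91
-156.4 x − 309.6 y = 26882.36
Solving the 2×2 system: x ≈ -51.5, y ≈ -60.8 km.
Check against A (with the unrounded x, y): √((x − 108.0)²+(y − 129.8)²) = 248.54 ≈ 248.54 km. ✓

(-51.5, -60.8)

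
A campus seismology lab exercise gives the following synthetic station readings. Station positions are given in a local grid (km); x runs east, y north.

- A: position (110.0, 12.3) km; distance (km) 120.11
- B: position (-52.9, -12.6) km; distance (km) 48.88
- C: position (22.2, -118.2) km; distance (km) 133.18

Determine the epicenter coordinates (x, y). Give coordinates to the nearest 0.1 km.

Circle about each station: (x − 110.0)² + (y − 12.3)² = 120.11²; (x + 52.9)² + (y + 12.6)² = 48.88²; (x − 22.2)² + (y + 118.2)² = 133.18².
Subtracting the A equation from the B and C equations removes the quadratic terms:
-325.8 x − 49.8 y = 2743.04
-175.6 x − 261.0 y = -1097.71
Solving the 2×2 system: x ≈ -10.1, y ≈ 11.0 km.

(-10.1, 11.0)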